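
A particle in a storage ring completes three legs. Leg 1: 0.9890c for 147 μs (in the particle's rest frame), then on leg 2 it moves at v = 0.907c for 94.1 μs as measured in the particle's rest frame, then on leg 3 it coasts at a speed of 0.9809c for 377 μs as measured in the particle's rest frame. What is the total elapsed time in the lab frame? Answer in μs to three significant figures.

Leg 1: γ = 1/√(1 − 0.9890²) = 1/√0.02188 = 6.761; Δt_1 = 6.761 × 147 = 993.8 μs.
Leg 2: γ = 1/√(1 − 0.907²) = 1/√0.1774 = 2.375; Δt_2 = 2.375 × 94.1 = 223.4 μs.
Leg 3: γ = 1/√(1 − 0.9809²) = 1/√0.03784 = 5.141; Δt_3 = 5.141 × 377 = 1938 μs.
Total: 993.8 + 223.4 + 1938 μs.

Δt = 3160 μs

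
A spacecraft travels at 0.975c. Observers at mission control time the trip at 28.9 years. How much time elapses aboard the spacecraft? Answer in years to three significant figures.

γ = 1/√(1 − 0.975²) = 1/√0.04938 = 4.500
The interval measured at mission control is the dilated one; the clock aboard the spacecraft measures the proper time τ = Δt/γ = 28.9/4.500 years.

τ = 6.42 years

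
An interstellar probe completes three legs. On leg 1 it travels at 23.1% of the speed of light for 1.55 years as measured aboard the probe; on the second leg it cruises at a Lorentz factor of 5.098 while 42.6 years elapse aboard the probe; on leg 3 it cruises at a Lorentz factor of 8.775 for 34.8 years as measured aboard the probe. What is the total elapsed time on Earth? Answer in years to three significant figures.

Δt = 524 years

Leg 1: β = 0.231; γ = 1/√(1 − 0.231²) = 1/√0.9466 = 1.028; Δt_1 = 1.028 × 1.55 = 1.593 years.
Leg 2: γ = 5.098; Δt_2 = 5.098 × 42.6 = 217.2 years.
Leg 3: γ = 8.775; Δt_3 = 8.775 × 34.8 = 305.4 years.
Total: 1.593 + 217.2 + 305.4 years.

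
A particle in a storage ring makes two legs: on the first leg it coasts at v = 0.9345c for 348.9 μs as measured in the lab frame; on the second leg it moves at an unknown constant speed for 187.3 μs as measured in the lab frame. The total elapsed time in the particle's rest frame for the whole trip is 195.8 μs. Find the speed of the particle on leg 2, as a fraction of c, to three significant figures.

Leg 1: γ = 1/√(1 − 0.9345²) = 1/√0.1267 = 2.809; τ_1 = 348.9/2.809 = 124.2 μs.
Leg 2: speed unknown; τ_2 = 187.3/γ_2.
Total proper time: 124.2 + τ_2 = 195.8, so τ_2 = 195.8 − 124.2 = 71.60 μs.
γ_2 = 187.3/71.60 = 2.616; β = √(1 − 1/γ²) = √0.8538.

β = 0.924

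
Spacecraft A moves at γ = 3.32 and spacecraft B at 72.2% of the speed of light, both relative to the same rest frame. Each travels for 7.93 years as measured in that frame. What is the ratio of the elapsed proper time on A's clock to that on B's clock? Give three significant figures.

A: γ = 3.32. B: β = 0.722; γ = 1/√(1 − 0.722²) = 1/√0.4787 = 1.445.
τ_A/τ_B = γ_B/γ_A = 1.445/3.320 = 0.4353, so τ_A/τ_B = 0.4353.

τ_A/τ_B = 0.435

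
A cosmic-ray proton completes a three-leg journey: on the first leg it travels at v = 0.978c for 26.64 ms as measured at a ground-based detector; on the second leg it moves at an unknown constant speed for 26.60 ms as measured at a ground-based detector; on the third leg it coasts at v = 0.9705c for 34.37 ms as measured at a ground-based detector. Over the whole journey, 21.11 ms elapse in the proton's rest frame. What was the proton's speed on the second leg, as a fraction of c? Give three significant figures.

Leg 1: γ = 1/√(1 − 0.978²) = 1/√0.04352 = 4.794; τ_1 = 26.64/4.794 = 5.557 ms.
Leg 2: speed unknown; τ_2 = 26.60/γ_2.
Leg 3: γ = 1/√(1 − 0.9705²) = 1/√0.05813 = 4.148; τ_3 = 34.37/4.148 = 8.287 ms.
Total proper time: 5.557 + τ_2 + 8.287 = 21.11, so τ_2 = 21.11 − 13.84 = 7.266 ms.
γ_2 = 26.60/7.266 = 3.661; β = √(1 − 1/γ²) = √0.9254.

β = 0.962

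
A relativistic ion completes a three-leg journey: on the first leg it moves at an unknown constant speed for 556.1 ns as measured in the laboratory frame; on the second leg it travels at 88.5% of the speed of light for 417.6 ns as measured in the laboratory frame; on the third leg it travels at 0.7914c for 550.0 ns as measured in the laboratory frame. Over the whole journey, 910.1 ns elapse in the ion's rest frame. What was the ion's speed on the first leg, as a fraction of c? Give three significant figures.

β = 0.731

Leg 1: speed unknown; τ_1 = 556.1/γ_1.
Leg 2: β = 0.885; γ = 1/√(1 − 0.885²) = 1/√0.2168 = 2.148; τ_2 = 417.6/2.148 = 194.4 ns.
Leg 3: γ = 1/√(1 − 0.7914²) = 1/√0.3737 = 1.636; τ_3 = 550.0/1.636 = 336.2 ns.
Total proper time: τ_1 + 194.4 + 336.2 = 910.1, so τ_1 = 910.1 − 530.6 = 379.5 ns.
γ_1 = 556.1/379.5 = 1.466; β = √(1 − 1/γ²) = √0.5344.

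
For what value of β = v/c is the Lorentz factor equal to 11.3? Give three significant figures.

β = 0.996

β = √(1 − 1/γ²) = √(1 − 1/11.3²) = √(1 − 0.007831) = √0.9922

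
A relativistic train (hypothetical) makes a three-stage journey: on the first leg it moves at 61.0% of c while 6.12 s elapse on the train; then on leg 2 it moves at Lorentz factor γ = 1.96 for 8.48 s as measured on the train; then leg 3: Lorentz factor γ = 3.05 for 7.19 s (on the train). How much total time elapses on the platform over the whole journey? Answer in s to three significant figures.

Δt = 46.3 s

Leg 1: β = 0.610; γ = 1/√(1 − 0.610²) = 1/√0.6279 = 1.262; Δt_1 = 1.262 × 6.12 = 7.723 s.
Leg 2: γ = 1.96; Δt_2 = 1.960 × 8.48 = 16.62 s.
Leg 3: γ = 3.05; Δt_3 = 3.050 × 7.19 = 21.93 s.
Total: 7.723 + 16.62 + 21.93 s.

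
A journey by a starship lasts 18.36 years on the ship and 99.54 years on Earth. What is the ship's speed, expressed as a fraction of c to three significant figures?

The proper time is measured on the ship (both events occur at the ship's location); Δt is measured on Earth. γ = Δt/τ = 99.54/18.36 = 5.422.
β = √(1 − 1/γ²) = √(1 − 0.03402) = √0.9660

v = 0.983c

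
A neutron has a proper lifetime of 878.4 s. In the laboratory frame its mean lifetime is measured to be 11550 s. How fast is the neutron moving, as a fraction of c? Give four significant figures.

γ = Δt/τ₀ = 11550/878.4 = 13.15
β = √(1 − 1/γ²) = √(1 − 0.005784) = √0.9942

β = 0.9971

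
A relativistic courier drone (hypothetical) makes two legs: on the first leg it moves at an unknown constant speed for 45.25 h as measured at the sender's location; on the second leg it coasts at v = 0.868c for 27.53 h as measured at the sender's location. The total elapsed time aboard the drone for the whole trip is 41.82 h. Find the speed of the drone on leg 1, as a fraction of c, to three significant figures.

β = 0.783

Leg 1: speed unknown; τ_1 = 45.25/γ_1.
Leg 2: γ = 1/√(1 − 0.868²) = 1/√0.2466 = 2.014; τ_2 = 27.53/2.014 = 13.67 h.
Total proper time: τ_1 + 13.67 = 41.82, so τ_1 = 41.82 − 13.67 = 28.15 h.
γ_1 = 45.25/28.15 = 1.607; β = √(1 − 1/γ²) = √0.6130.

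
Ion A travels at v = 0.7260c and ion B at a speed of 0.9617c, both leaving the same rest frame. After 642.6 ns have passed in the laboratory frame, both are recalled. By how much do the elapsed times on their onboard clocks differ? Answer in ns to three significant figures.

|τ_A − τ_B| = 266 ns

A: γ = 1/√(1 − 0.7260²) = 1/√0.4729 = 1.454; τ_A = 642.6/1.454 = 441.9 ns.
B: γ = 1/√(1 − 0.9617²) = 1/√0.07513 = 3.648; τ_B = 642.6/3.648 = 176.1 ns.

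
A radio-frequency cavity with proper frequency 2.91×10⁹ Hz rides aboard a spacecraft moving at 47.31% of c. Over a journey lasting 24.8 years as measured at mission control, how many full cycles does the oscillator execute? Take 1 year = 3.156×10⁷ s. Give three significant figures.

N = 2.01×10¹⁸

β = 0.4731; γ = 1/√(1 − 0.4731²) = 1/√0.7762 = 1.135
The oscillator's own cycle count is N = f × τ where τ is the proper time aboard the spacecraft. τ = Δt/γ = 24.8/1.135 = 21.85 years = 6.896×10⁸ s.
N = 2.91×10⁹ × 6.896×10⁸ = 2.007×10¹⁸.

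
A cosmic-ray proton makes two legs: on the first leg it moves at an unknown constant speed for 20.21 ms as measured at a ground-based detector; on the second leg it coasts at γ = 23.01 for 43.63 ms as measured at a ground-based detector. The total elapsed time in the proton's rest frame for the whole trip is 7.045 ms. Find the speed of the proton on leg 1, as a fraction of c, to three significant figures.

β = 0.967

Leg 1: speed unknown; τ_1 = 20.21/γ_1.
Leg 2: γ = 23.01; τ_2 = 43.63/23.01 = 1.896 ms.
Total proper time: τ_1 + 1.896 = 7.045, so τ_1 = 7.045 − 1.896 = 5.149 ms.
γ_1 = 20.21/5.149 = 3.925; β = √(1 − 1/γ²) = √0.9351.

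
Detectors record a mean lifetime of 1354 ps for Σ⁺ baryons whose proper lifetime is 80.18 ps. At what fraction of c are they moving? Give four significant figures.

γ = Δt/τ₀ = 1354/80.18 = 16.89
β = √(1 − 1/γ²) = √(1 − 0.003507) = √0.9965

β = 0.9982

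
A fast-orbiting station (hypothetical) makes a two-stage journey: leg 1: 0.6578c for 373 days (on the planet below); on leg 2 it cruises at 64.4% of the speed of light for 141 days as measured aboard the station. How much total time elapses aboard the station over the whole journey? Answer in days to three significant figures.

τ = 422 days

Leg 1: γ = 1/√(1 − 0.6578²) = 1/√0.5673 = 1.328; τ_1 = 373/1.328 = 280.9 days.
Leg 2: 141 days is already measured aboard the station.
Total: 280.9 + 141.0 days.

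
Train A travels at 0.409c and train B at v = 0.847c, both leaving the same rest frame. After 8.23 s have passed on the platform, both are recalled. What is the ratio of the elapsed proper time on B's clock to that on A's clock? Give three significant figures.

τ_B/τ_A = 0.583

A: γ = 1/√(1 − 0.409²) = 1/√0.8327 = 1.096. B: γ = 1/√(1 − 0.847²) = 1/√0.2826 = 1.881.
τ_A/τ_B = γ_B/γ_A = 1.881/1.096 = 1.717, so τ_B/τ_A = 0.5825.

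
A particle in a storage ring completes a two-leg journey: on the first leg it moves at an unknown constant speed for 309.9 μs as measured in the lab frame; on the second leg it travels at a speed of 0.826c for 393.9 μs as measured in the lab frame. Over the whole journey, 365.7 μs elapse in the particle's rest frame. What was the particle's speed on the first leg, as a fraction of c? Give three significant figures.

β = 0.886

Leg 1: speed unknown; τ_1 = 309.9/γ_1.
Leg 2: γ = 1/√(1 − 0.826²) = 1/√0.3177 = 1.774; τ_2 = 393.9/1.774 = 222.0 μs.
Total proper time: τ_1 + 222.0 = 365.7, so τ_1 = 365.7 − 222.0 = 143.7 μs.
γ_1 = 309.9/143.7 = 2.157; β = √(1 − 1/γ²) = √0.7851.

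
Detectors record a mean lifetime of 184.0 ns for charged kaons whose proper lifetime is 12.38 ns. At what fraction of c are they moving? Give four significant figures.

γ = Δt/τ₀ = 184.0/12.38 = 14.86
β = √(1 − 1/γ²) = √(1 − 0.004527) = √0.9955

v = 0.9977c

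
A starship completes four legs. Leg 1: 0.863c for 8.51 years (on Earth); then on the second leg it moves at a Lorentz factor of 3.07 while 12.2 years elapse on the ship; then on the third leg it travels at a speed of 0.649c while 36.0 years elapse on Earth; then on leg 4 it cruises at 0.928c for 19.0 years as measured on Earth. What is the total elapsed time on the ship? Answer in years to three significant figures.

Leg 1: γ = 1/√(1 − 0.863²) = 1/√0.2552 = 1.979; τ_1 = 8.51/1.979 = 4.299 years.
Leg 2: 12.2 years is already measured on the ship.
Leg 3: γ = 1/√(1 − 0.649²) = 1/√0.5788 = 1.314; τ_3 = 36.0/1.314 = 27.39 years.
Leg 4: γ = 1/√(1 − 0.928²) = 1/√0.1388 = 2.684; τ_4 = 19.0/2.684 = 7.079 years.
Total: 4.299 + 12.20 + 27.39 + 7.079 years.

τ = 51.0 years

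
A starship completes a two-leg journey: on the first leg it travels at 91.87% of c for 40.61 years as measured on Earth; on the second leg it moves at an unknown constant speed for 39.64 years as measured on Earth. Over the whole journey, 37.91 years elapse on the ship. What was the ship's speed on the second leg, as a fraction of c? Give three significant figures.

Leg 1: β = 0.9187; γ = 1/√(1 − 0.9187²) = 1/√0.1560 = 2.532; τ_1 = 40.61/2.532 = 16.04 years.
Leg 2: speed unknown; τ_2 = 39.64/γ_2.
Total proper time: 16.04 + τ_2 = 37.91, so τ_2 = 37.91 − 16.04 = 21.87 years.
γ_2 = 39.64/21.87 = 1.812; β = √(1 − 1/γ²) = √0.6956.

β = 0.834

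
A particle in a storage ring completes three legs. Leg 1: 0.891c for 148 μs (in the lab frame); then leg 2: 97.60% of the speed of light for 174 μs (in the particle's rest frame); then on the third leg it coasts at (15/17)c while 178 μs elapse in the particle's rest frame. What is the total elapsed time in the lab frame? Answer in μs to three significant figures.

Δt = 1330 μs

Leg 1: 148 μs is already measured in the lab frame.
Leg 2: β = 0.9760; γ = 1/√(1 − 0.9760²) = 1/√0.04742 = 4.592; Δt_2 = 4.592 × 174 = 799.0 μs.
Leg 3: γ = 1/√(1 − (15/17)²) = 17/8 = 2.125; Δt_3 = 2.125 × 178 = 378.2 μs.
Total: 148.0 + 799.0 + 378.2 μs.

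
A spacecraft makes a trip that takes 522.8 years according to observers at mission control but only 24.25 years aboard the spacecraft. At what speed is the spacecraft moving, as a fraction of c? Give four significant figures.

β = 0.9989

The proper time is measured aboard the spacecraft (both events occur at the spacecraft's location); Δt is measured at mission control. γ = Δt/τ = 522.8/24.25 = 21.56.
β = √(1 − 1/γ²) = √(1 − 0.002152) = √0.9978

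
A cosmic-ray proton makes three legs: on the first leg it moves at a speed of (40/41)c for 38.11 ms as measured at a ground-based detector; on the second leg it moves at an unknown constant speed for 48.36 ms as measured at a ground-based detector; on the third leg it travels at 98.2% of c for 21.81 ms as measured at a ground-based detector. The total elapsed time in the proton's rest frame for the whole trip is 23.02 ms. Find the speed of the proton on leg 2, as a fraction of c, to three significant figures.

Leg 1: γ = 1/√(1 − (40/41)²) = 41/9 ≈ 4.556; τ_1 = 38.11/4.556 = 8.366 ms.
Leg 2: speed unknown; τ_2 = 48.36/γ_2.
Leg 3: β = 0.982; γ = 1/√(1 − 0.982²) = 1/√0.03568 = 5.294; τ_3 = 21.81/5.294 = 4.119 ms.
Total proper time: 8.366 + τ_2 + 4.119 = 23.02, so τ_2 = 23.02 − 12.49 = 10.53 ms.
γ_2 = 48.36/10.53 = 4.590; β = √(1 − 1/γ²) = √0.9525.

β = 0.976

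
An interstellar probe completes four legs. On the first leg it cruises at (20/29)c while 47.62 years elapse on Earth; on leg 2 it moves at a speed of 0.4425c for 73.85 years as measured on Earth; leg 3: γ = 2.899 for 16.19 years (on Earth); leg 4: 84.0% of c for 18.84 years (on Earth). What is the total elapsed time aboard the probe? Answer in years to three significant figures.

Leg 1: γ = 1/√(1 − (20/29)²) = 29/21 ≈ 1.381; τ_1 = 47.62/1.381 = 34.48 years.
Leg 2: γ = 1/√(1 − 0.4425²) = 1/√0.8042 = 1.115; τ_2 = 73.85/1.115 = 66.23 years.
Leg 3: γ = 2.899; τ_3 = 16.19/2.899 = 5.585 years.
Leg 4: β = 0.840; γ = 1/√(1 − 0.840²) = 1/√0.2944 = 1.843; τ_4 = 18.84/1.843 = 10.22 years.
Total: 34.48 + 66.23 + 5.585 + 10.22 years.

τ = 117 years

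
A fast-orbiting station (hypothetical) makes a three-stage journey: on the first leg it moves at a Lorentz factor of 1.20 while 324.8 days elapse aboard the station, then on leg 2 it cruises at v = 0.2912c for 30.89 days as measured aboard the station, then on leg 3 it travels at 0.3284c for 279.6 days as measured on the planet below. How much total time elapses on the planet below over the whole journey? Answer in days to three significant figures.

Leg 1: γ = 1.20; Δt_1 = 1.200 × 324.8 = 389.8 days.
Leg 2: γ = 1/√(1 − 0.2912²) = 1/√0.9152 = 1.045; Δt_2 = 1.045 × 30.89 = 32.29 days.
Leg 3: 279.6 days is already measured on the planet below.
Total: 389.8 + 32.29 + 279.6 days.

Δt = 702 days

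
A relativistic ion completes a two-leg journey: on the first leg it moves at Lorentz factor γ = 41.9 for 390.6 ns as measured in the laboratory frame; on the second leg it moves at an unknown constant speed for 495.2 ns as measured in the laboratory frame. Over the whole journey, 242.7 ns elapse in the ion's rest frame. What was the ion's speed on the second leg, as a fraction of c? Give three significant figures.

β = 0.882

Leg 1: γ = 41.9; τ_1 = 390.6/41.90 = 9.322 ns.
Leg 2: speed unknown; τ_2 = 495.2/γ_2.
Total proper time: 9.322 + τ_2 = 242.7, so τ_2 = 242.7 − 9.322 = 233.4 ns.
γ_2 = 495.2/233.4 = 2.122; β = √(1 − 1/γ²) = √0.7779.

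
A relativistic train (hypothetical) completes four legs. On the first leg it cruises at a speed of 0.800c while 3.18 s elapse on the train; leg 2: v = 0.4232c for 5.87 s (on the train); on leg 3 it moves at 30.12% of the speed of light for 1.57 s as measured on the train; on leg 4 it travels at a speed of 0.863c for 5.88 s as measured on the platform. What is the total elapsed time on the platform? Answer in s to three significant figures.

Leg 1: γ = 1/√(1 − 0.800²) = 1/√0.3600 = 1.667; Δt_1 = 1.667 × 3.18 = 5.300 s.
Leg 2: γ = 1/√(1 − 0.4232²) = 1/√0.8209 = 1.104; Δt_2 = 1.104 × 5.87 = 6.479 s.
Leg 3: β = 0.3012; γ = 1/√(1 − 0.3012²) = 1/√0.9093 = 1.049; Δt_3 = 1.049 × 1.57 = 1.646 s.
Leg 4: 5.88 s is already measured on the platform.
Total: 5.300 + 6.479 + 1.646 + 5.880 s.

Δt = 19.3 s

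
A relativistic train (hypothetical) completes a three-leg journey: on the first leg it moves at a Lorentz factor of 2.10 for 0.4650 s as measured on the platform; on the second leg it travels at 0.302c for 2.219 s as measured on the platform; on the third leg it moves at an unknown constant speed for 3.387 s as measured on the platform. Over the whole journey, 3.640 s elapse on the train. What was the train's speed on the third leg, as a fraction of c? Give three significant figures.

Leg 1: γ = 2.10; τ_1 = 0.4650/2.100 = 0.2214 s.
Leg 2: γ = 1/√(1 − 0.302²) = 1/√0.9088 = 1.049; τ_2 = 2.219/1.049 = 2.115 s.
Leg 3: speed unknown; τ_3 = 3.387/γ_3.
Total proper time: 0.2214 + 2.115 + τ_3 = 3.640, so τ_3 = 3.640 − 2.337 = 1.303 s.
γ_3 = 3.387/1.303 = 2.599; β = √(1 − 1/γ²) = √0.8520.

β = 0.923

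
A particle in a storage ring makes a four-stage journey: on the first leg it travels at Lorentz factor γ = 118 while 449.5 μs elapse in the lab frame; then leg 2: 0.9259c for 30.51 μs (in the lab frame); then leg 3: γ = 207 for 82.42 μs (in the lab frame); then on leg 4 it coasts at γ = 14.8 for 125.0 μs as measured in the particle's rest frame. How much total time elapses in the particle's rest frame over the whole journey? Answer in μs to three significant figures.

Leg 1: γ = 118; τ_1 = 449.5/118.0 = 3.809 μs.
Leg 2: γ = 1/√(1 − 0.9259²) = 1/√0.1427 = 2.647; τ_2 = 30.51/2.647 = 11.53 μs.
Leg 3: γ = 207; τ_3 = 82.42/207.0 = 0.3982 μs.
Leg 4: 125.0 μs is already measured in the particle's rest frame.
Total: 3.809 + 11.53 + 0.3982 + 125.0 μs.

τ = 141 μs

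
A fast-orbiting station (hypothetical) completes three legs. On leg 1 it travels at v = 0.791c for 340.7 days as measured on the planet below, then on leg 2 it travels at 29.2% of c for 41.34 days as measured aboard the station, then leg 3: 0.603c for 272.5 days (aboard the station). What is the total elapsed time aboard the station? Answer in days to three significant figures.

τ = 522 days

Leg 1: γ = 1/√(1 − 0.791²) = 1/√0.3743 = 1.634; τ_1 = 340.7/1.634 = 208.4 days.
Leg 2: 41.34 days is already measured aboard the station.
Leg 3: 272.5 days is already measured aboard the station.
Total: 208.4 + 41.34 + 272.5 days.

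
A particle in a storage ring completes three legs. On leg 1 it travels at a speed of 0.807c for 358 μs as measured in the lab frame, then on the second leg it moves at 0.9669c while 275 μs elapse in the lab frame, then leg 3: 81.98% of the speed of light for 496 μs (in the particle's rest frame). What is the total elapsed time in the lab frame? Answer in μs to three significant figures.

Δt = 1500 μs

Leg 1: 358 μs is already measured in the lab frame.
Leg 2: 275 μs is already measured in the lab frame.
Leg 3: β = 0.8198; γ = 1/√(1 − 0.8198²) = 1/√0.3279 = 1.746; Δt_3 = 1.746 × 496 = 866.1 μs.
Total: 358.0 + 275.0 + 866.1 μs.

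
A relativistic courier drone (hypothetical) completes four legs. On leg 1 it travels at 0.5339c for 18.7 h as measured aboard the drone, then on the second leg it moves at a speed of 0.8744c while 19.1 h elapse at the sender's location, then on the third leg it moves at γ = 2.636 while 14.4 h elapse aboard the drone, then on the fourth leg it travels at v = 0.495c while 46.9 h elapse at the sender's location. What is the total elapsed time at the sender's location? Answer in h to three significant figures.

Δt = 126 h

Leg 1: γ = 1/√(1 − 0.5339²) = 1/√0.7150 = 1.183; Δt_1 = 1.183 × 18.7 = 22.12 h.
Leg 2: 19.1 h is already measured at the sender's location.
Leg 3: γ = 2.636; Δt_3 = 2.636 × 14.4 = 37.96 h.
Leg 4: 46.9 h is already measured at the sender's location.
Total: 22.12 + 19.10 + 37.96 + 46.90 h.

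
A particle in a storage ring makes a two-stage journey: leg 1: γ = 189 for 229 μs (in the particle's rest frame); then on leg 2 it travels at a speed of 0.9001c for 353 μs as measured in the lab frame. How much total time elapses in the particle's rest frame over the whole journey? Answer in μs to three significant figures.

τ = 383 μs

Leg 1: 229 μs is already measured in the particle's rest frame.
Leg 2: γ = 1/√(1 − 0.9001²) = 1/√0.1898 = 2.295; τ_2 = 353/2.295 = 153.8 μs.
Total: 229.0 + 153.8 μs.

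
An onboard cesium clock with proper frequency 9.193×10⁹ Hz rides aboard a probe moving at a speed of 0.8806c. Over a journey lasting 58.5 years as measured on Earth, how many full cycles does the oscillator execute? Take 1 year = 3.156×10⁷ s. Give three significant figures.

γ = 1/√(1 − 0.8806²) = 1/√0.2245 = 2.110
The oscillator's own cycle count is N = f × τ where τ is the proper time aboard the probe. τ = Δt/γ = 58.5/2.110 = 27.72 years = 8.749×10⁸ s.
N = 9.193×10⁹ × 8.749×10⁸ = 8.043×10¹⁸.

N = 8.04×10¹⁸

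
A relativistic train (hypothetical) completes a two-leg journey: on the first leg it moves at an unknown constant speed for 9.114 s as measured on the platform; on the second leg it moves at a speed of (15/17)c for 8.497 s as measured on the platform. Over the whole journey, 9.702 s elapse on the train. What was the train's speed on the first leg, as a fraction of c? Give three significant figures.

Leg 1: speed unknown; τ_1 = 9.114/γ_1.
Leg 2: γ = 1/√(1 − (15/17)²) = 17/8 = 2.125; τ_2 = 8.497/2.125 = 3.999 s.
Total proper time: τ_1 + 3.999 = 9.702, so τ_1 = 9.702 − 3.999 = 5.703 s.
γ_1 = 9.114/5.703 = 1.598; β = √(1 − 1/γ²) = √0.6084.

β = 0.780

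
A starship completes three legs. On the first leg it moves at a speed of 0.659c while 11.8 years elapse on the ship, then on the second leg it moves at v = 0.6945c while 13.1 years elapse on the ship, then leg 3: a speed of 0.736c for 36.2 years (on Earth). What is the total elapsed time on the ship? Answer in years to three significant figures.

τ = 49.4 years

Leg 1: 11.8 years is already measured on the ship.
Leg 2: 13.1 years is already measured on the ship.
Leg 3: γ = 1/√(1 − 0.736²) = 1/√0.4583 = 1.477; τ_3 = 36.2/1.477 = 24.51 years.
Total: 11.80 + 13.10 + 24.51 years.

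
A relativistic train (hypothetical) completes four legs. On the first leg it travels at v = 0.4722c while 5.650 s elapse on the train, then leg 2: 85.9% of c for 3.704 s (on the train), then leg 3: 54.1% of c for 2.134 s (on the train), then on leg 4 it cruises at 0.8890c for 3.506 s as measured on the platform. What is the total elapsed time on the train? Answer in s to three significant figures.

Leg 1: 5.650 s is already measured on the train.
Leg 2: 3.704 s is already measured on the train.
Leg 3: 2.134 s is already measured on the train.
Leg 4: γ = 1/√(1 − 0.8890²) = 1/√0.2097 = 2.184; τ_4 = 3.506/2.184 = 1.605 s.
Total: 5.650 + 3.704 + 2.134 + 1.605 s.

τ = 13.1 s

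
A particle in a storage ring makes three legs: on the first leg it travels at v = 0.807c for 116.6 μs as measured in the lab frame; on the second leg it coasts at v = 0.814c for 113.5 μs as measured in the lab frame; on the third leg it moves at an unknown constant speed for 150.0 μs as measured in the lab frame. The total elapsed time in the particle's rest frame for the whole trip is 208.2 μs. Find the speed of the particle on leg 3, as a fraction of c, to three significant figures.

Leg 1: γ = 1/√(1 − 0.807²) = 1/√0.3488 = 1.693; τ_1 = 116.6/1.693 = 68.86 μs.
Leg 2: γ = 1/√(1 − 0.814²) = 1/√0.3374 = 1.722; τ_2 = 113.5/1.722 = 65.93 μs.
Leg 3: speed unknown; τ_3 = 150.0/γ_3.
Total proper time: 68.86 + 65.93 + τ_3 = 208.2, so τ_3 = 208.2 − 134.8 = 73.41 μs.
γ_3 = 150.0/73.41 = 2.043; β = √(1 − 1/γ²) = √0.7605.

β = 0.872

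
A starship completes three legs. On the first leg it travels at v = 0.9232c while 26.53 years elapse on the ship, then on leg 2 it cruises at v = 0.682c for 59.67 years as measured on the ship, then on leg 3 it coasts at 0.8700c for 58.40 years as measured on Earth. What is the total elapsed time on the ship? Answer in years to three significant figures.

τ = 115 years

Leg 1: 26.53 years is already measured on the ship.
Leg 2: 59.67 years is already measured on the ship.
Leg 3: γ = 1/√(1 − 0.8700²) = 1/√0.2431 = 2.028; τ_3 = 58.40/2.028 = 28.79 years.
Total: 26.53 + 59.67 + 28.79 years.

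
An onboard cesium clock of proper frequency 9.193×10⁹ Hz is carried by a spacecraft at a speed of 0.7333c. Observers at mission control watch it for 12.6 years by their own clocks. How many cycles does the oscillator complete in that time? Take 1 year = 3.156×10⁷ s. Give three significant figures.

N = 2.49×10¹⁸

γ = 1/√(1 − 0.7333²) = 1/√0.4623 = 1.471
During 12.6 years of lab time, the oscillator's proper time advances by τ = Δt/γ = 12.6/1.471 = 8.567 years = 2.704×10⁸ s.
N = f × τ = 9.193×10⁹ × 2.704×10⁸ = 2.485×10¹⁸.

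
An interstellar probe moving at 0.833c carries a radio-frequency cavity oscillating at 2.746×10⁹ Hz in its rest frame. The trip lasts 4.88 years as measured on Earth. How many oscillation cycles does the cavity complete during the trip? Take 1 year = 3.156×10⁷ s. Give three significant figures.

γ = 1/√(1 − 0.833²) = 1/√0.3061 = 1.807
The oscillator's own cycle count is N = f × τ where τ is the proper time aboard the probe. τ = Δt/γ = 4.88/1.807 = 2.700 years = 8.521×10⁷ s.
N = 2.746×10⁹ × 8.521×10⁷ = 2.340×10¹⁷.

N = 2.34×10¹⁷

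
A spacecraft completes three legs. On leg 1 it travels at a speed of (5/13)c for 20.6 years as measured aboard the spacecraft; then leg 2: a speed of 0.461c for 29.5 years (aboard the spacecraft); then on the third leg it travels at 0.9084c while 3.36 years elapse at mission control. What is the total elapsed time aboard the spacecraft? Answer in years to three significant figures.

Leg 1: 20.6 years is already measured aboard the spacecraft.
Leg 2: 29.5 years is already measured aboard the spacecraft.
Leg 3: γ = 1/√(1 − 0.9084²) = 1/√0.1748 = 2.392; τ_3 = 3.36/2.392 = 1.405 years.
Total: 20.60 + 29.50 + 1.405 years.

τ = 51.5 years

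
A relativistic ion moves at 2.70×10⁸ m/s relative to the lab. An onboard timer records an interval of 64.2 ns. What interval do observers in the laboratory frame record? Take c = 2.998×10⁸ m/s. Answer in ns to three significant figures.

β = 2.70×10⁸/2.998×10⁸ = 0.9006; γ = 1/√(1 − 0.9006²) = 2.301
The interval measured in the ion's rest frame is the proper time (both events occur at the same place in that frame); the lab-frame interval is Δt = γτ = 2.301 × 64.2 ns.

Δt = 148 ns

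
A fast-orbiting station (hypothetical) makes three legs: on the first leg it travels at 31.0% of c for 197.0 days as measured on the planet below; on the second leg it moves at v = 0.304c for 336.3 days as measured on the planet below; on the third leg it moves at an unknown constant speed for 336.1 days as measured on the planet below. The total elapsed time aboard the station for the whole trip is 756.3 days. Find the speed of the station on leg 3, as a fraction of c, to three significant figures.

β = 0.673

Leg 1: β = 0.310; γ = 1/√(1 − 0.310²) = 1/√0.9039 = 1.052; τ_1 = 197.0/1.052 = 187.3 days.
Leg 2: γ = 1/√(1 − 0.304²) = 1/√0.9076 = 1.050; τ_2 = 336.3/1.050 = 320.4 days.
Leg 3: speed unknown; τ_3 = 336.1/γ_3.
Total proper time: 187.3 + 320.4 + τ_3 = 756.3, so τ_3 = 756.3 − 507.7 = 248.6 days.
γ_3 = 336.1/248.6 = 1.352; β = √(1 − 1/γ²) = √0.4528.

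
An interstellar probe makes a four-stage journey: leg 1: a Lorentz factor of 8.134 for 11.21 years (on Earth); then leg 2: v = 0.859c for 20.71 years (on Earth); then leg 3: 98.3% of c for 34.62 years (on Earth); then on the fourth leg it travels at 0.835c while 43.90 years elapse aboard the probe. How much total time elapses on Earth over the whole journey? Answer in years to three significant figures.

Δt = 146 years

Leg 1: 11.21 years is already measured on Earth.
Leg 2: 20.71 years is already measured on Earth.
Leg 3: 34.62 years is already measured on Earth.
Leg 4: γ = 1/√(1 − 0.835²) = 1/√0.3028 = 1.817; Δt_4 = 1.817 × 43.90 = 79.78 years.
Total: 11.21 + 20.71 + 34.62 + 79.78 years.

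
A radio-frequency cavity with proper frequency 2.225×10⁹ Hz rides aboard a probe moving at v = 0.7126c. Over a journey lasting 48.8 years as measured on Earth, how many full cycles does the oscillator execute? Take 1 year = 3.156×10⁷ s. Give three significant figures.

γ = 1/√(1 − 0.7126²) = 1/√0.4922 = 1.425
The oscillator's own cycle count is N = f × τ where τ is the proper time aboard the probe. τ = Δt/γ = 48.8/1.425 = 34.24 years = 1.081×10⁹ s.
N = 2.225×10⁹ × 1.081×10⁹ = 2.404×10¹⁸.

N = 2.40×10¹⁸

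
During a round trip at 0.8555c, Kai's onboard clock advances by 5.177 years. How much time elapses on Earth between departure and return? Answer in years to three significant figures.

γ = 1/√(1 − 0.8555²) = 1/√0.2681 = 1.931
Earth-frame duration is the dilated interval: Δt = γτ = 1.931 × 5.177 years.

Δt = 10.0 years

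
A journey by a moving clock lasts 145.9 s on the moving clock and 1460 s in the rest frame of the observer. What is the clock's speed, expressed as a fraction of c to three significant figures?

v = 0.995c

The proper time is measured on the moving clock (both events occur at the clock's location); Δt is measured in the rest frame of the observer. γ = Δt/τ = 1460/145.9 = 10.01.
β = √(1 − 1/γ²) = √(1 − 0.009986) = √0.9900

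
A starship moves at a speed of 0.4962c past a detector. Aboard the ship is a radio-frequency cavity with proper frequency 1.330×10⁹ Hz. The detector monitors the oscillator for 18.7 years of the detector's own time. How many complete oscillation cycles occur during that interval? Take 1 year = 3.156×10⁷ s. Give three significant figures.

γ = 1/√(1 − 0.4962²) = 1/√0.7538 = 1.152
During 18.7 years of lab time, the oscillator's proper time advances by τ = Δt/γ = 18.7/1.152 = 16.24 years = 5.124×10⁸ s.
N = f × τ = 1.330×10⁹ × 5.124×10⁸ = 6.815×10¹⁷.

N = 6.81×10¹⁷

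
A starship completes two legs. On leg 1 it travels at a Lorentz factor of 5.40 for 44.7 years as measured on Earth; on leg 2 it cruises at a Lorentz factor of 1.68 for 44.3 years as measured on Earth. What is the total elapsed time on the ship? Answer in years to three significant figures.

τ = 34.6 years

Leg 1: γ = 5.40; τ_1 = 44.7/5.400 = 8.278 years.
Leg 2: γ = 1.68; τ_2 = 44.3/1.680 = 26.37 years.
Total: 8.278 + 26.37 years.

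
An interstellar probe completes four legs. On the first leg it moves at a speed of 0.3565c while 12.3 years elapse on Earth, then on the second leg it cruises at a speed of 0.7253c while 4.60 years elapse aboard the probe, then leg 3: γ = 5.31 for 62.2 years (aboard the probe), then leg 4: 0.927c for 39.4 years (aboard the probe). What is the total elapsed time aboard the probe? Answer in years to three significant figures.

τ = 118 years

Leg 1: γ = 1/√(1 − 0.3565²) = 1/√0.8729 = 1.070; τ_1 = 12.3/1.070 = 11.49 years.
Leg 2: 4.60 years is already measured aboard the probe.
Leg 3: 62.2 years is already measured aboard the probe.
Leg 4: 39.4 years is already measured aboard the probe.
Total: 11.49 + 4.600 + 62.20 + 39.40 years.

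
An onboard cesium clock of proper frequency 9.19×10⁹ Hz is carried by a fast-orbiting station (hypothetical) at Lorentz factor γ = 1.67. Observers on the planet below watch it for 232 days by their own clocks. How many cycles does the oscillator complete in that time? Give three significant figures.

N = 1.10×10¹⁷

γ = 1.67
During 232 days of lab time, the oscillator's proper time advances by τ = Δt/γ = 232/1.670 = 138.9 days = 1.200×10⁷ s.
N = f × τ = 9.19×10⁹ × 1.200×10⁷ = 1.103×10¹⁷.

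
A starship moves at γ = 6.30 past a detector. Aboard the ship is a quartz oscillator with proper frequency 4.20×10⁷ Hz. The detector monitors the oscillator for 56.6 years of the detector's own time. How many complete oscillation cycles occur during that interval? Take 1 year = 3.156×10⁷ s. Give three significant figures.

γ = 6.30
During 56.6 years of lab time, the oscillator's proper time advances by τ = Δt/γ = 56.6/6.300 = 8.984 years = 2.835×10⁸ s.
N = f × τ = 4.20×10⁷ × 2.835×10⁸ = 1.191×10¹⁶.

N = 1.19×10¹⁶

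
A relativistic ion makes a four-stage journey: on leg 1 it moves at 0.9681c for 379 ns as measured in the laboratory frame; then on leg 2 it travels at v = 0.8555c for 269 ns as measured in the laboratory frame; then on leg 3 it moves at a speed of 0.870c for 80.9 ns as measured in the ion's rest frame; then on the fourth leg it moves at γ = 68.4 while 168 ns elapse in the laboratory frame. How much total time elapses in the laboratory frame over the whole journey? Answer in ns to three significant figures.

Leg 1: 379 ns is already measured in the laboratory frame.
Leg 2: 269 ns is already measured in the laboratory frame.
Leg 3: γ = 1/√(1 − 0.870²) = 1/√0.2431 = 2.028; Δt_3 = 2.028 × 80.9 = 164.1 ns.
Leg 4: 168 ns is already measured in the laboratory frame.
Total: 379.0 + 269.0 + 164.1 + 168.0 ns.

Δt = 980 ns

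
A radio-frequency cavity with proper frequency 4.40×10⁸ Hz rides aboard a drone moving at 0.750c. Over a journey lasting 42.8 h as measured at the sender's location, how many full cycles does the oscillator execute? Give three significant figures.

N = 4.48×10¹³

γ = 1/√(1 − 0.750²) = 1/√0.4375 = 1.512
The oscillator's own cycle count is N = f × τ where τ is the proper time aboard the drone. τ = Δt/γ = 42.8/1.512 = 28.31 h = 1.019×10⁵ s.
N = 4.40×10⁸ × 1.019×10⁵ = 4.484×10¹³.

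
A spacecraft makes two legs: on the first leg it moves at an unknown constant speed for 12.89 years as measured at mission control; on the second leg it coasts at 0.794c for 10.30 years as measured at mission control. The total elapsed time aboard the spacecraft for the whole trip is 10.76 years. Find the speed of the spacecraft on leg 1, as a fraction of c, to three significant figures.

β = 0.937

Leg 1: speed unknown; τ_1 = 12.89/γ_1.
Leg 2: γ = 1/√(1 − 0.794²) = 1/√0.3696 = 1.645; τ_2 = 10.30/1.645 = 6.262 years.
Total proper time: τ_1 + 6.262 = 10.76, so τ_1 = 10.76 − 6.262 = 4.498 years.
γ_1 = 12.89/4.498 = 2.865; β = √(1 − 1/γ²) = √0.8782.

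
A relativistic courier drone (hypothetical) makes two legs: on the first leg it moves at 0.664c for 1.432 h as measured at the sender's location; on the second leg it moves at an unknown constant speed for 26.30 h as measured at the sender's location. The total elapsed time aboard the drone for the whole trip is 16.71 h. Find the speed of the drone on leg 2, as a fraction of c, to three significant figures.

Leg 1: γ = 1/√(1 − 0.664²) = 1/√0.5591 = 1.337; τ_1 = 1.432/1.337 = 1.071 h.
Leg 2: speed unknown; τ_2 = 26.30/γ_2.
Total proper time: 1.071 + τ_2 = 16.71, so τ_2 = 16.71 − 1.071 = 15.64 h.
γ_2 = 26.30/15.64 = 1.682; β = √(1 − 1/γ²) = √0.6464.

β = 0.804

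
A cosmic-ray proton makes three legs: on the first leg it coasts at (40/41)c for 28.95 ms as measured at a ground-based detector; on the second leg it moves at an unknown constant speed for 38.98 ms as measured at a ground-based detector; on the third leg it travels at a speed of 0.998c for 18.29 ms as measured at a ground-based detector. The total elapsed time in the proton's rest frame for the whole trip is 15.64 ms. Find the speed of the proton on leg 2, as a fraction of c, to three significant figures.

β = 0.978

Leg 1: γ = 1/√(1 − (40/41)²) = 41/9 ≈ 4.556; τ_1 = 28.95/4.556 = 6.355 ms.
Leg 2: speed unknown; τ_2 = 38.98/γ_2.
Leg 3: γ = 1/√(1 − 0.998²) = 1/√0.003996 = 15.82; τ_3 = 18.29/15.82 = 1.156 ms.
Total proper time: 6.355 + τ_2 + 1.156 = 15.64, so τ_2 = 15.64 − 7.511 = 8.129 ms.
γ_2 = 38.98/8.129 = 4.795; β = √(1 − 1/γ²) = √0.9565.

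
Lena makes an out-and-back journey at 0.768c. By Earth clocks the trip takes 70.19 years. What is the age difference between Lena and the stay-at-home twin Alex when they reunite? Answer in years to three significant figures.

Δt − τ = 25.2 years

γ = 1/√(1 − 0.768²) = 1/√0.4102 = 1.561
Lena's elapsed proper time: τ = 70.19/1.561 = 44.95 years.
Age gap = Δt − τ = 70.19 − 44.95 years.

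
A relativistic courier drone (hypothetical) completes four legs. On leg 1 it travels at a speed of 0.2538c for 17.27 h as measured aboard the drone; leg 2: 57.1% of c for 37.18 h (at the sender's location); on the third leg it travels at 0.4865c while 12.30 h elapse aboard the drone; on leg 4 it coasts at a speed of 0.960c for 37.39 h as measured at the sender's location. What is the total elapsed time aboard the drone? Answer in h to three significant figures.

Leg 1: 17.27 h is already measured aboard the drone.
Leg 2: β = 0.571; γ = 1/√(1 − 0.571²) = 1/√0.6740 = 1.218; τ_2 = 37.18/1.218 = 30.52 h.
Leg 3: 12.30 h is already measured aboard the drone.
Leg 4: γ = 1/√(1 − 0.960²) = 1/√0.07840 = 3.571; τ_4 = 37.39/3.571 = 10.47 h.
Total: 17.27 + 30.52 + 12.30 + 10.47 h.

τ = 70.6 h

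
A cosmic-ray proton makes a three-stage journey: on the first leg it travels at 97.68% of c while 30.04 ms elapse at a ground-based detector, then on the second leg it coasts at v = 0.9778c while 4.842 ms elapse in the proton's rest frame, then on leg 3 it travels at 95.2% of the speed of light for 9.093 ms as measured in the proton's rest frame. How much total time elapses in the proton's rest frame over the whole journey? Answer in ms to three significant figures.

Leg 1: β = 0.9768; γ = 1/√(1 − 0.9768²) = 1/√0.04586 = 4.670; τ_1 = 30.04/4.670 = 6.433 ms.
Leg 2: 4.842 ms is already measured in the proton's rest frame.
Leg 3: 9.093 ms is already measured in the proton's rest frame.
Total: 6.433 + 4.842 + 9.093 ms.

τ = 20.4 ms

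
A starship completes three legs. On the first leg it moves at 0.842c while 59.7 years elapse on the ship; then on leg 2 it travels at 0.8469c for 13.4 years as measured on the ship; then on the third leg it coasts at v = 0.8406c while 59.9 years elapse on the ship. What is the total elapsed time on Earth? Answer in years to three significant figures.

Leg 1: γ = 1/√(1 − 0.842²) = 1/√0.2910 = 1.854; Δt_1 = 1.854 × 59.7 = 110.7 years.
Leg 2: γ = 1/√(1 − 0.8469²) = 1/√0.2828 = 1.881; Δt_2 = 1.881 × 13.4 = 25.20 years.
Leg 3: γ = 1/√(1 − 0.8406²) = 1/√0.2934 = 1.846; Δt_3 = 1.846 × 59.9 = 110.6 years.
Total: 110.7 + 25.20 + 110.6 years.

Δt = 246 years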